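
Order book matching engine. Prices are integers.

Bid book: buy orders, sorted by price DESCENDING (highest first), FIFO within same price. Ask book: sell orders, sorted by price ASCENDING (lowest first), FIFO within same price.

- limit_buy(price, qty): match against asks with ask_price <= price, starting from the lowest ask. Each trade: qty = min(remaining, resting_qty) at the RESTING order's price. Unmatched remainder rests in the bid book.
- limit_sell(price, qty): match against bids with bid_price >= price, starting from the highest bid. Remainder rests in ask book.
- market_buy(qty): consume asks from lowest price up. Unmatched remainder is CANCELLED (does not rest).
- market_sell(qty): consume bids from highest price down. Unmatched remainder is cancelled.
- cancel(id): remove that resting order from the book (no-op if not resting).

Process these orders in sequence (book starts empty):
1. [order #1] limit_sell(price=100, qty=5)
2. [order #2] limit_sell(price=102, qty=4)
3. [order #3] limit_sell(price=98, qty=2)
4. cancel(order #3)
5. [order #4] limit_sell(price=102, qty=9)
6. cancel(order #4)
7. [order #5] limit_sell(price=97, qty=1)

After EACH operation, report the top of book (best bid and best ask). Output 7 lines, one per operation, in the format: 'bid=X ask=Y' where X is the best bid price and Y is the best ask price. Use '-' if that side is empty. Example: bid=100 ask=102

Answer: bid=- ask=100
bid=- ask=100
bid=- ask=98
bid=- ask=100
bid=- ask=100
bid=- ask=100
bid=- ask=97

Derivation:
After op 1 [order #1] limit_sell(price=100, qty=5): fills=none; bids=[-] asks=[#1:5@100]
After op 2 [order #2] limit_sell(price=102, qty=4): fills=none; bids=[-] asks=[#1:5@100 #2:4@102]
After op 3 [order #3] limit_sell(price=98, qty=2): fills=none; bids=[-] asks=[#3:2@98 #1:5@100 #2:4@102]
After op 4 cancel(order #3): fills=none; bids=[-] asks=[#1:5@100 #2:4@102]
After op 5 [order #4] limit_sell(price=102, qty=9): fills=none; bids=[-] asks=[#1:5@100 #2:4@102 #4:9@102]
After op 6 cancel(order #4): fills=none; bids=[-] asks=[#1:5@100 #2:4@102]
After op 7 [order #5] limit_sell(price=97, qty=1): fills=none; bids=[-] asks=[#5:1@97 #1:5@100 #2:4@102]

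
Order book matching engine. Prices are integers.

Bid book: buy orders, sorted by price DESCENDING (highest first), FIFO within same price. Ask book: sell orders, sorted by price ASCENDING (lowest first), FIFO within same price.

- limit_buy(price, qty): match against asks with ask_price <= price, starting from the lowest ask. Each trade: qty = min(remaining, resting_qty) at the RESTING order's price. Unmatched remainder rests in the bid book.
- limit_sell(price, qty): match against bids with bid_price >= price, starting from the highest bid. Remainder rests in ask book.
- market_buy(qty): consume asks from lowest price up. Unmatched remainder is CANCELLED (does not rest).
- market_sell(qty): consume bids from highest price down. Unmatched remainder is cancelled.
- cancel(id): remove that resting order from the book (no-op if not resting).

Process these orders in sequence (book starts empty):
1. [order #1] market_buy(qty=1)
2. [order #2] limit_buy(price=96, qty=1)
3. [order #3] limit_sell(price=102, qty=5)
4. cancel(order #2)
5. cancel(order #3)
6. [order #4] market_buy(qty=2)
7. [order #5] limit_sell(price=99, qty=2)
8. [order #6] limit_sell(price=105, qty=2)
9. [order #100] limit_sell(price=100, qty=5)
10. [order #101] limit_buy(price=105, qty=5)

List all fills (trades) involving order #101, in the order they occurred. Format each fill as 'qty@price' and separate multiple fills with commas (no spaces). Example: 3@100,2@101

Answer: 2@99,3@100

Derivation:
After op 1 [order #1] market_buy(qty=1): fills=none; bids=[-] asks=[-]
After op 2 [order #2] limit_buy(price=96, qty=1): fills=none; bids=[#2:1@96] asks=[-]
After op 3 [order #3] limit_sell(price=102, qty=5): fills=none; bids=[#2:1@96] asks=[#3:5@102]
After op 4 cancel(order #2): fills=none; bids=[-] asks=[#3:5@102]
After op 5 cancel(order #3): fills=none; bids=[-] asks=[-]
After op 6 [order #4] market_buy(qty=2): fills=none; bids=[-] asks=[-]
After op 7 [order #5] limit_sell(price=99, qty=2): fills=none; bids=[-] asks=[#5:2@99]
After op 8 [order #6] limit_sell(price=105, qty=2): fills=none; bids=[-] asks=[#5:2@99 #6:2@105]
After op 9 [order #100] limit_sell(price=100, qty=5): fills=none; bids=[-] asks=[#5:2@99 #100:5@100 #6:2@105]
After op 10 [order #101] limit_buy(price=105, qty=5): fills=#101x#5:2@99 #101x#100:3@100; bids=[-] asks=[#100:2@100 #6:2@105]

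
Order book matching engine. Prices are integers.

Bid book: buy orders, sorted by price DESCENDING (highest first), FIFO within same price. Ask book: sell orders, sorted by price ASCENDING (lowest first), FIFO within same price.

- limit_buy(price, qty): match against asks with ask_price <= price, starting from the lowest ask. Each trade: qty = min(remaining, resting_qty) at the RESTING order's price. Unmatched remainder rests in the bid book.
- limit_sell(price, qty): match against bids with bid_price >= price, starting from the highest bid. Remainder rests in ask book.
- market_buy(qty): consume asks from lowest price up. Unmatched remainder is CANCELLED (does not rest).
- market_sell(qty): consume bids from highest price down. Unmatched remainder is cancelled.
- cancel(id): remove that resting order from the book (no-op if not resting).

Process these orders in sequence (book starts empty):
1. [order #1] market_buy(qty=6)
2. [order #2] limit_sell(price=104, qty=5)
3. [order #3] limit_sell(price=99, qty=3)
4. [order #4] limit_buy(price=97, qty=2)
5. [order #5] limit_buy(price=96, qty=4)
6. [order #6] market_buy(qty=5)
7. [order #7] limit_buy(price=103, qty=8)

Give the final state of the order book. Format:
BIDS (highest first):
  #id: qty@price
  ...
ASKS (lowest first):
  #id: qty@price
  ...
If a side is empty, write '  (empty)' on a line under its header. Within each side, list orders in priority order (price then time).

Answer: BIDS (highest first):
  #7: 8@103
  #4: 2@97
  #5: 4@96
ASKS (lowest first):
  #2: 3@104

Derivation:
After op 1 [order #1] market_buy(qty=6): fills=none; bids=[-] asks=[-]
After op 2 [order #2] limit_sell(price=104, qty=5): fills=none; bids=[-] asks=[#2:5@104]
After op 3 [order #3] limit_sell(price=99, qty=3): fills=none; bids=[-] asks=[#3:3@99 #2:5@104]
After op 4 [order #4] limit_buy(price=97, qty=2): fills=none; bids=[#4:2@97] asks=[#3:3@99 #2:5@104]
After op 5 [order #5] limit_buy(price=96, qty=4): fills=none; bids=[#4:2@97 #5:4@96] asks=[#3:3@99 #2:5@104]
After op 6 [order #6] market_buy(qty=5): fills=#6x#3:3@99 #6x#2:2@104; bids=[#4:2@97 #5:4@96] asks=[#2:3@104]
After op 7 [order #7] limit_buy(price=103, qty=8): fills=none; bids=[#7:8@103 #4:2@97 #5:4@96] asks=[#2:3@104]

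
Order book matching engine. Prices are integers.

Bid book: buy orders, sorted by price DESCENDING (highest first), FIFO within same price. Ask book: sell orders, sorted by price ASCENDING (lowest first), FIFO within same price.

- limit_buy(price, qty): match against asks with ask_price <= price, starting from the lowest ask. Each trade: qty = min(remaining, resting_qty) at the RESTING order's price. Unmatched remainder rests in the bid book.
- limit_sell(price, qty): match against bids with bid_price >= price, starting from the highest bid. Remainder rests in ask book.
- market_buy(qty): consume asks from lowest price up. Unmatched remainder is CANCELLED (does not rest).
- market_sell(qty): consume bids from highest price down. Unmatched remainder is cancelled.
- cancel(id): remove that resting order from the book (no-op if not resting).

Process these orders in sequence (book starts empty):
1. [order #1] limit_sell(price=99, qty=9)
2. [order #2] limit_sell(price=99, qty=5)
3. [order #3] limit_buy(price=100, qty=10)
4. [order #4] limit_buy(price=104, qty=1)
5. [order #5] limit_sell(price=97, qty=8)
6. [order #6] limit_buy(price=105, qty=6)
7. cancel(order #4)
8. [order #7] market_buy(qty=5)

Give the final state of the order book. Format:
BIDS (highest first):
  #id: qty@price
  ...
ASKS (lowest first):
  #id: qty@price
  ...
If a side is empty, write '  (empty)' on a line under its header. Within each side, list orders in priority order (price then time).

After op 1 [order #1] limit_sell(price=99, qty=9): fills=none; bids=[-] asks=[#1:9@99]
After op 2 [order #2] limit_sell(price=99, qty=5): fills=none; bids=[-] asks=[#1:9@99 #2:5@99]
After op 3 [order #3] limit_buy(price=100, qty=10): fills=#3x#1:9@99 #3x#2:1@99; bids=[-] asks=[#2:4@99]
After op 4 [order #4] limit_buy(price=104, qty=1): fills=#4x#2:1@99; bids=[-] asks=[#2:3@99]
After op 5 [order #5] limit_sell(price=97, qty=8): fills=none; bids=[-] asks=[#5:8@97 #2:3@99]
After op 6 [order #6] limit_buy(price=105, qty=6): fills=#6x#5:6@97; bids=[-] asks=[#5:2@97 #2:3@99]
After op 7 cancel(order #4): fills=none; bids=[-] asks=[#5:2@97 #2:3@99]
After op 8 [order #7] market_buy(qty=5): fills=#7x#5:2@97 #7x#2:3@99; bids=[-] asks=[-]

Answer: BIDS (highest first):
  (empty)
ASKS (lowest first):
  (empty)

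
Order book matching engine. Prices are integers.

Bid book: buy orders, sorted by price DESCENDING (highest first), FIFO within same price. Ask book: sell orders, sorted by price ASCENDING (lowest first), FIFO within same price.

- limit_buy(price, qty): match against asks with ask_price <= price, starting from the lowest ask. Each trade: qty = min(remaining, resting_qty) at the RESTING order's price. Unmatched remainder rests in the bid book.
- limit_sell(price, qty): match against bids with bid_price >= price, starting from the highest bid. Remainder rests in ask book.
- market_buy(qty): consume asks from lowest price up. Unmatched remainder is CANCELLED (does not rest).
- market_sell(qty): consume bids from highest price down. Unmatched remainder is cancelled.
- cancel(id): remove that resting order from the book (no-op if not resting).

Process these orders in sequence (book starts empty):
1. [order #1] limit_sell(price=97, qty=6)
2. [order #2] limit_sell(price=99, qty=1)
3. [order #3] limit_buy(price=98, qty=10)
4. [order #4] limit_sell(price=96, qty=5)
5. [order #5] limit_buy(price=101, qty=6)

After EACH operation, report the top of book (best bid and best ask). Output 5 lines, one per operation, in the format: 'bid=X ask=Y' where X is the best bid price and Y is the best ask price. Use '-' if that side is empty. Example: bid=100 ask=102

After op 1 [order #1] limit_sell(price=97, qty=6): fills=none; bids=[-] asks=[#1:6@97]
After op 2 [order #2] limit_sell(price=99, qty=1): fills=none; bids=[-] asks=[#1:6@97 #2:1@99]
After op 3 [order #3] limit_buy(price=98, qty=10): fills=#3x#1:6@97; bids=[#3:4@98] asks=[#2:1@99]
After op 4 [order #4] limit_sell(price=96, qty=5): fills=#3x#4:4@98; bids=[-] asks=[#4:1@96 #2:1@99]
After op 5 [order #5] limit_buy(price=101, qty=6): fills=#5x#4:1@96 #5x#2:1@99; bids=[#5:4@101] asks=[-]

Answer: bid=- ask=97
bid=- ask=97
bid=98 ask=99
bid=- ask=96
bid=101 ask=-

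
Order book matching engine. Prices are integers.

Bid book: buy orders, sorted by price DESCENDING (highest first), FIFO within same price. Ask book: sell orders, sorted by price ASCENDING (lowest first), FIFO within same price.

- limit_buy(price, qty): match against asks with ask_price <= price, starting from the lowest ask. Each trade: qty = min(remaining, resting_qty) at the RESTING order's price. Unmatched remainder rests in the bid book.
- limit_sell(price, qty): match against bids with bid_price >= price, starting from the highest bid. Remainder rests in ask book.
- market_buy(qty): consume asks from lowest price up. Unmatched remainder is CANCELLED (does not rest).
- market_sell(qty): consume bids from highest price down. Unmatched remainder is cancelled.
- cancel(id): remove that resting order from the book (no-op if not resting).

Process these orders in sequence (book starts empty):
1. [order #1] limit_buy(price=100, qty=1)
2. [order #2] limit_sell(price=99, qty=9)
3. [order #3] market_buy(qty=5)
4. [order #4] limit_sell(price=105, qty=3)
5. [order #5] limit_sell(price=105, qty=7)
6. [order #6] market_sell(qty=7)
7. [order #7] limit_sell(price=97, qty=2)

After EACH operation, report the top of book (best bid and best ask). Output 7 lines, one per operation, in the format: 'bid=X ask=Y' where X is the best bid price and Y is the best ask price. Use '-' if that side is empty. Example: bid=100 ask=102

Answer: bid=100 ask=-
bid=- ask=99
bid=- ask=99
bid=- ask=99
bid=- ask=99
bid=- ask=99
bid=- ask=97

Derivation:
After op 1 [order #1] limit_buy(price=100, qty=1): fills=none; bids=[#1:1@100] asks=[-]
After op 2 [order #2] limit_sell(price=99, qty=9): fills=#1x#2:1@100; bids=[-] asks=[#2:8@99]
After op 3 [order #3] market_buy(qty=5): fills=#3x#2:5@99; bids=[-] asks=[#2:3@99]
After op 4 [order #4] limit_sell(price=105, qty=3): fills=none; bids=[-] asks=[#2:3@99 #4:3@105]
After op 5 [order #5] limit_sell(price=105, qty=7): fills=none; bids=[-] asks=[#2:3@99 #4:3@105 #5:7@105]
After op 6 [order #6] market_sell(qty=7): fills=none; bids=[-] asks=[#2:3@99 #4:3@105 #5:7@105]
After op 7 [order #7] limit_sell(price=97, qty=2): fills=none; bids=[-] asks=[#7:2@97 #2:3@99 #4:3@105 #5:7@105]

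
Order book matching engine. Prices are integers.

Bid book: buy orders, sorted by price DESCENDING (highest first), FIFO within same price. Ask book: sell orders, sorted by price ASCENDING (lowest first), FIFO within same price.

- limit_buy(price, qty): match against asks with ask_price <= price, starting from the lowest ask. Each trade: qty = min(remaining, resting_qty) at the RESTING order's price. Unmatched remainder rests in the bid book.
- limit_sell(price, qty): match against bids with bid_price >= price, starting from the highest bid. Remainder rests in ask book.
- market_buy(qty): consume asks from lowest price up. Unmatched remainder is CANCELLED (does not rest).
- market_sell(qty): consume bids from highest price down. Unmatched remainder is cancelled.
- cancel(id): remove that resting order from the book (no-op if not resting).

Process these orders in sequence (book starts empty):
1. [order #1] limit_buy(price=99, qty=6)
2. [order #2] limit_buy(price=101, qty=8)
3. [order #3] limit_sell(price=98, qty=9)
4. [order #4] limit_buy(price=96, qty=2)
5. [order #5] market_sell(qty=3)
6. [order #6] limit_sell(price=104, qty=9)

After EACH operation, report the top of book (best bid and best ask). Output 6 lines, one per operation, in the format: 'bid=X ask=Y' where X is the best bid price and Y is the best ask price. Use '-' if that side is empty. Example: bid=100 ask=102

After op 1 [order #1] limit_buy(price=99, qty=6): fills=none; bids=[#1:6@99] asks=[-]
After op 2 [order #2] limit_buy(price=101, qty=8): fills=none; bids=[#2:8@101 #1:6@99] asks=[-]
After op 3 [order #3] limit_sell(price=98, qty=9): fills=#2x#3:8@101 #1x#3:1@99; bids=[#1:5@99] asks=[-]
After op 4 [order #4] limit_buy(price=96, qty=2): fills=none; bids=[#1:5@99 #4:2@96] asks=[-]
After op 5 [order #5] market_sell(qty=3): fills=#1x#5:3@99; bids=[#1:2@99 #4:2@96] asks=[-]
After op 6 [order #6] limit_sell(price=104, qty=9): fills=none; bids=[#1:2@99 #4:2@96] asks=[#6:9@104]

Answer: bid=99 ask=-
bid=101 ask=-
bid=99 ask=-
bid=99 ask=-
bid=99 ask=-
bid=99 ask=104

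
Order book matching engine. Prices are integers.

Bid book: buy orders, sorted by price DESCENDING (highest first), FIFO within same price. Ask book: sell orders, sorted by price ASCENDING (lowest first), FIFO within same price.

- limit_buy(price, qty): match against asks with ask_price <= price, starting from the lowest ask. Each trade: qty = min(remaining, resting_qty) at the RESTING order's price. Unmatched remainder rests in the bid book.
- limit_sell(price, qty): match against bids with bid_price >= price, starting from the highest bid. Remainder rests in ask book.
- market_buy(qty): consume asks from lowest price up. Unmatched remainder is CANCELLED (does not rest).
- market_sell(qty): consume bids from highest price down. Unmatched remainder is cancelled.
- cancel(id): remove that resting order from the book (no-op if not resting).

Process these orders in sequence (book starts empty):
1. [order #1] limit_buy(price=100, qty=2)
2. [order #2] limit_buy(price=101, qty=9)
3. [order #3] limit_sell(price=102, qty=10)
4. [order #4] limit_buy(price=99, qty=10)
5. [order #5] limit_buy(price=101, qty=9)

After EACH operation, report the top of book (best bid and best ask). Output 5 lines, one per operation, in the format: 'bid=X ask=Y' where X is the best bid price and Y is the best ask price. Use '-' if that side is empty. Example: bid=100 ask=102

Answer: bid=100 ask=-
bid=101 ask=-
bid=101 ask=102
bid=101 ask=102
bid=101 ask=102

Derivation:
After op 1 [order #1] limit_buy(price=100, qty=2): fills=none; bids=[#1:2@100] asks=[-]
After op 2 [order #2] limit_buy(price=101, qty=9): fills=none; bids=[#2:9@101 #1:2@100] asks=[-]
After op 3 [order #3] limit_sell(price=102, qty=10): fills=none; bids=[#2:9@101 #1:2@100] asks=[#3:10@102]
After op 4 [order #4] limit_buy(price=99, qty=10): fills=none; bids=[#2:9@101 #1:2@100 #4:10@99] asks=[#3:10@102]
After op 5 [order #5] limit_buy(price=101, qty=9): fills=none; bids=[#2:9@101 #5:9@101 #1:2@100 #4:10@99] asks=[#3:10@102]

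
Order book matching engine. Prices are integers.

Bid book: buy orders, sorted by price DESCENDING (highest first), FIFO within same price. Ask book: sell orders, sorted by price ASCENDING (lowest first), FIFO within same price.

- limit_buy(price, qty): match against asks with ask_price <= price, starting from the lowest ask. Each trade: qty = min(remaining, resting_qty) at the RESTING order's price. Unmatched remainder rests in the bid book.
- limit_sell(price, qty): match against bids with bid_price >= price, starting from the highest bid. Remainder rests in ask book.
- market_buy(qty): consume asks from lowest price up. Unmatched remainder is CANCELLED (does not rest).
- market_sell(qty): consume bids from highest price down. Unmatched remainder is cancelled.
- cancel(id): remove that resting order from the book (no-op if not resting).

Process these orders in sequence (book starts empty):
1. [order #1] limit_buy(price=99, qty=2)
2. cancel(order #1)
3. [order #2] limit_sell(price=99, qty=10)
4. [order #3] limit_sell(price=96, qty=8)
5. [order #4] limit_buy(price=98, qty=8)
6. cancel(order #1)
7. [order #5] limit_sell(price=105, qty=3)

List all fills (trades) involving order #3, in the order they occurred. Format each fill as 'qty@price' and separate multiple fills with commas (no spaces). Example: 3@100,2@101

After op 1 [order #1] limit_buy(price=99, qty=2): fills=none; bids=[#1:2@99] asks=[-]
After op 2 cancel(order #1): fills=none; bids=[-] asks=[-]
After op 3 [order #2] limit_sell(price=99, qty=10): fills=none; bids=[-] asks=[#2:10@99]
After op 4 [order #3] limit_sell(price=96, qty=8): fills=none; bids=[-] asks=[#3:8@96 #2:10@99]
After op 5 [order #4] limit_buy(price=98, qty=8): fills=#4x#3:8@96; bids=[-] asks=[#2:10@99]
After op 6 cancel(order #1): fills=none; bids=[-] asks=[#2:10@99]
After op 7 [order #5] limit_sell(price=105, qty=3): fills=none; bids=[-] asks=[#2:10@99 #5:3@105]

Answer: 8@96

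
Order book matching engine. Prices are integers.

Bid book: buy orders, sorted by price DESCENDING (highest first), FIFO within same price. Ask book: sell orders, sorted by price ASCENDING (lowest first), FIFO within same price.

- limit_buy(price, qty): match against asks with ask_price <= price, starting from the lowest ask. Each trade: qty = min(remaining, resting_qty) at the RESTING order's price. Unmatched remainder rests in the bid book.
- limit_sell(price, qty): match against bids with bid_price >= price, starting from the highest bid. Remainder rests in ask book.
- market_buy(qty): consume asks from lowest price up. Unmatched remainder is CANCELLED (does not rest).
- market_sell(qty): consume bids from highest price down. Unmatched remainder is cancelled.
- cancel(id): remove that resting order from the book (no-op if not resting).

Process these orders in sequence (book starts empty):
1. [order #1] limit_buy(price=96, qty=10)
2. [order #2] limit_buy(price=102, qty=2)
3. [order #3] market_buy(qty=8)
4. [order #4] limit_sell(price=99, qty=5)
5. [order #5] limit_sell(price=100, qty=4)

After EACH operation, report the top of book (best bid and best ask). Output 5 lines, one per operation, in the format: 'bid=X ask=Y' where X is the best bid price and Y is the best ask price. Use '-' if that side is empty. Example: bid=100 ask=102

After op 1 [order #1] limit_buy(price=96, qty=10): fills=none; bids=[#1:10@96] asks=[-]
After op 2 [order #2] limit_buy(price=102, qty=2): fills=none; bids=[#2:2@102 #1:10@96] asks=[-]
After op 3 [order #3] market_buy(qty=8): fills=none; bids=[#2:2@102 #1:10@96] asks=[-]
After op 4 [order #4] limit_sell(price=99, qty=5): fills=#2x#4:2@102; bids=[#1:10@96] asks=[#4:3@99]
After op 5 [order #5] limit_sell(price=100, qty=4): fills=none; bids=[#1:10@96] asks=[#4:3@99 #5:4@100]

Answer: bid=96 ask=-
bid=102 ask=-
bid=102 ask=-
bid=96 ask=99
bid=96 ask=99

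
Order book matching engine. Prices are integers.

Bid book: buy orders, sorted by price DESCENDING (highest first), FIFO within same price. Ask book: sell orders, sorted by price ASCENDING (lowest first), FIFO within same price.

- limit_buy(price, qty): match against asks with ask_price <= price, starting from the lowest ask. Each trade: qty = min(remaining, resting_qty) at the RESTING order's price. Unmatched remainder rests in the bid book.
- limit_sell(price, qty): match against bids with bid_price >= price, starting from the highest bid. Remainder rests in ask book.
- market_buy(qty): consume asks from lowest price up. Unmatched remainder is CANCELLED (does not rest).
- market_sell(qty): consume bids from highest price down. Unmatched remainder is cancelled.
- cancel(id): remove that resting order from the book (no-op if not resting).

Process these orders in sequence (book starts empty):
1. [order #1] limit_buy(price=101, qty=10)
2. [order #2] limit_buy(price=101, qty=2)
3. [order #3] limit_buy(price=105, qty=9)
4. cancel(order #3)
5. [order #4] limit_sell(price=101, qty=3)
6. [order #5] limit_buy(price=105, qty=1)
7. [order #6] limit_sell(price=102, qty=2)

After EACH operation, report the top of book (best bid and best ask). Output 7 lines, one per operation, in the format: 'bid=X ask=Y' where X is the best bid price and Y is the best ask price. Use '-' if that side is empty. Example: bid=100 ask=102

Answer: bid=101 ask=-
bid=101 ask=-
bid=105 ask=-
bid=101 ask=-
bid=101 ask=-
bid=105 ask=-
bid=101 ask=102

Derivation:
After op 1 [order #1] limit_buy(price=101, qty=10): fills=none; bids=[#1:10@101] asks=[-]
After op 2 [order #2] limit_buy(price=101, qty=2): fills=none; bids=[#1:10@101 #2:2@101] asks=[-]
After op 3 [order #3] limit_buy(price=105, qty=9): fills=none; bids=[#3:9@105 #1:10@101 #2:2@101] asks=[-]
After op 4 cancel(order #3): fills=none; bids=[#1:10@101 #2:2@101] asks=[-]
After op 5 [order #4] limit_sell(price=101, qty=3): fills=#1x#4:3@101; bids=[#1:7@101 #2:2@101] asks=[-]
After op 6 [order #5] limit_buy(price=105, qty=1): fills=none; bids=[#5:1@105 #1:7@101 #2:2@101] asks=[-]
After op 7 [order #6] limit_sell(price=102, qty=2): fills=#5x#6:1@105; bids=[#1:7@101 #2:2@101] asks=[#6:1@102]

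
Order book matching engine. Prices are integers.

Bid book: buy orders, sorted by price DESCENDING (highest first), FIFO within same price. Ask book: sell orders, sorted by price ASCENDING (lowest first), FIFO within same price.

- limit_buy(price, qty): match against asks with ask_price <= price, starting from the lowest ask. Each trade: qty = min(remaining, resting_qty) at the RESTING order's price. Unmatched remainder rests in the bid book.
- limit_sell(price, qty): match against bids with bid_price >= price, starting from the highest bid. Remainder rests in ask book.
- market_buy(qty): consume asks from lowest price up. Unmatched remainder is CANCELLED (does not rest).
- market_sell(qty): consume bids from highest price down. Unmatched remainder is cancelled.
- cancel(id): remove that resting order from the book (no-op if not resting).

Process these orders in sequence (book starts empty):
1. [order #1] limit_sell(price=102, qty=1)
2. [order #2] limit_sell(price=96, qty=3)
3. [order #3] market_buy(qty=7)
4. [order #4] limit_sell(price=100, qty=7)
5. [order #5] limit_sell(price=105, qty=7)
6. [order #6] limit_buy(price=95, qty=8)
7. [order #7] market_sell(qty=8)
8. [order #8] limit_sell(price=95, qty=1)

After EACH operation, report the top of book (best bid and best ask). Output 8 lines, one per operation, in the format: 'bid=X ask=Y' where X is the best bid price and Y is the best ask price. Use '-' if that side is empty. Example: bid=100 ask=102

After op 1 [order #1] limit_sell(price=102, qty=1): fills=none; bids=[-] asks=[#1:1@102]
After op 2 [order #2] limit_sell(price=96, qty=3): fills=none; bids=[-] asks=[#2:3@96 #1:1@102]
After op 3 [order #3] market_buy(qty=7): fills=#3x#2:3@96 #3x#1:1@102; bids=[-] asks=[-]
After op 4 [order #4] limit_sell(price=100, qty=7): fills=none; bids=[-] asks=[#4:7@100]
After op 5 [order #5] limit_sell(price=105, qty=7): fills=none; bids=[-] asks=[#4:7@100 #5:7@105]
After op 6 [order #6] limit_buy(price=95, qty=8): fills=none; bids=[#6:8@95] asks=[#4:7@100 #5:7@105]
After op 7 [order #7] market_sell(qty=8): fills=#6x#7:8@95; bids=[-] asks=[#4:7@100 #5:7@105]
After op 8 [order #8] limit_sell(price=95, qty=1): fills=none; bids=[-] asks=[#8:1@95 #4:7@100 #5:7@105]

Answer: bid=- ask=102
bid=- ask=96
bid=- ask=-
bid=- ask=100
bid=- ask=100
bid=95 ask=100
bid=- ask=100
bid=- ask=95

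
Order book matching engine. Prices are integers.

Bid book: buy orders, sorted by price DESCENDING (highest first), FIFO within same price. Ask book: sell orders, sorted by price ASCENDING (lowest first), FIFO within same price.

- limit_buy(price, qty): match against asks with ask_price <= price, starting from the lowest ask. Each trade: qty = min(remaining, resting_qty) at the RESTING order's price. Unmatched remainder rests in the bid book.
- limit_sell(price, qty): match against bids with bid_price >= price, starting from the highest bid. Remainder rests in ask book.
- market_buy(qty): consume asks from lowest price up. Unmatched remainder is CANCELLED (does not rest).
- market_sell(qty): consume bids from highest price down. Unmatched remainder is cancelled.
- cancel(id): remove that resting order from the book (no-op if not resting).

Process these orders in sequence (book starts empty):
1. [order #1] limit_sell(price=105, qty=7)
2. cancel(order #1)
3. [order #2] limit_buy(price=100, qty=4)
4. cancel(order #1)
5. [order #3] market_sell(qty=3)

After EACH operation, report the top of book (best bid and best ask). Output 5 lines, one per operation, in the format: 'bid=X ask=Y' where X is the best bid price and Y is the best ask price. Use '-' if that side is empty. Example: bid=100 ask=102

After op 1 [order #1] limit_sell(price=105, qty=7): fills=none; bids=[-] asks=[#1:7@105]
After op 2 cancel(order #1): fills=none; bids=[-] asks=[-]
After op 3 [order #2] limit_buy(price=100, qty=4): fills=none; bids=[#2:4@100] asks=[-]
After op 4 cancel(order #1): fills=none; bids=[#2:4@100] asks=[-]
After op 5 [order #3] market_sell(qty=3): fills=#2x#3:3@100; bids=[#2:1@100] asks=[-]

Answer: bid=- ask=105
bid=- ask=-
bid=100 ask=-
bid=100 ask=-
bid=100 ask=-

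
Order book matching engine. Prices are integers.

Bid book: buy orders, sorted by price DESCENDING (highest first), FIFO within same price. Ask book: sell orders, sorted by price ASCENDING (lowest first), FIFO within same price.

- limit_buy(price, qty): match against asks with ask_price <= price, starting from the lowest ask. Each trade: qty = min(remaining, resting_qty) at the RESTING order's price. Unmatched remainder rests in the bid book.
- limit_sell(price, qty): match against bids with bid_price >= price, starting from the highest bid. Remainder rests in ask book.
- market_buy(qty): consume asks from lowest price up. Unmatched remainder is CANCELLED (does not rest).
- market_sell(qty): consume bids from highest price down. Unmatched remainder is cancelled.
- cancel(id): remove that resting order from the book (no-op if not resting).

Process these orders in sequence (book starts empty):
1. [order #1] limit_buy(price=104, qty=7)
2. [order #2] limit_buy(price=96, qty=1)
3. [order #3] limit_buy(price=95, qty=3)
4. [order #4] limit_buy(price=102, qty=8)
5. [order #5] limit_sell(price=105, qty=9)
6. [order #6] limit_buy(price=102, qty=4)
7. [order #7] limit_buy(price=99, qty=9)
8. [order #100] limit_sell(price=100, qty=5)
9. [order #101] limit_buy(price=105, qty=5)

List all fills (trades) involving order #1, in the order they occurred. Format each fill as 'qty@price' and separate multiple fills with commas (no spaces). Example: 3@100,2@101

After op 1 [order #1] limit_buy(price=104, qty=7): fills=none; bids=[#1:7@104] asks=[-]
After op 2 [order #2] limit_buy(price=96, qty=1): fills=none; bids=[#1:7@104 #2:1@96] asks=[-]
After op 3 [order #3] limit_buy(price=95, qty=3): fills=none; bids=[#1:7@104 #2:1@96 #3:3@95] asks=[-]
After op 4 [order #4] limit_buy(price=102, qty=8): fills=none; bids=[#1:7@104 #4:8@102 #2:1@96 #3:3@95] asks=[-]
After op 5 [order #5] limit_sell(price=105, qty=9): fills=none; bids=[#1:7@104 #4:8@102 #2:1@96 #3:3@95] asks=[#5:9@105]
After op 6 [order #6] limit_buy(price=102, qty=4): fills=none; bids=[#1:7@104 #4:8@102 #6:4@102 #2:1@96 #3:3@95] asks=[#5:9@105]
After op 7 [order #7] limit_buy(price=99, qty=9): fills=none; bids=[#1:7@104 #4:8@102 #6:4@102 #7:9@99 #2:1@96 #3:3@95] asks=[#5:9@105]
After op 8 [order #100] limit_sell(price=100, qty=5): fills=#1x#100:5@104; bids=[#1:2@104 #4:8@102 #6:4@102 #7:9@99 #2:1@96 #3:3@95] asks=[#5:9@105]
After op 9 [order #101] limit_buy(price=105, qty=5): fills=#101x#5:5@105; bids=[#1:2@104 #4:8@102 #6:4@102 #7:9@99 #2:1@96 #3:3@95] asks=[#5:4@105]

Answer: 5@104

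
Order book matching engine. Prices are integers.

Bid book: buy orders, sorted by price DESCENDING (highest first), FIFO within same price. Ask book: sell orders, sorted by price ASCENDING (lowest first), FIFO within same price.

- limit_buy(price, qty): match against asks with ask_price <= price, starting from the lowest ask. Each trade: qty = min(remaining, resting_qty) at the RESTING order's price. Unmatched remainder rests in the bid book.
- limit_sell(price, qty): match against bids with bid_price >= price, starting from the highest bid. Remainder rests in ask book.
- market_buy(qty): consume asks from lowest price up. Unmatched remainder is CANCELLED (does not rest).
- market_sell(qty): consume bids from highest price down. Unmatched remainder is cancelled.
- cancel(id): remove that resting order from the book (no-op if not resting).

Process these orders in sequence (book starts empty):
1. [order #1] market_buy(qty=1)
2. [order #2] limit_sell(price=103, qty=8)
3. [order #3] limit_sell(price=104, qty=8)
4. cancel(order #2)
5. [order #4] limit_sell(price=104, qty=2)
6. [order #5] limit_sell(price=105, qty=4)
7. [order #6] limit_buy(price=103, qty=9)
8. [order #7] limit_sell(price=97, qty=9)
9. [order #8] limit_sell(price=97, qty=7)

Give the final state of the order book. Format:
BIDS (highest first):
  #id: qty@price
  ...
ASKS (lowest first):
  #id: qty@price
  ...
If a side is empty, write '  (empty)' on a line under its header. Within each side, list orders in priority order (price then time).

After op 1 [order #1] market_buy(qty=1): fills=none; bids=[-] asks=[-]
After op 2 [order #2] limit_sell(price=103, qty=8): fills=none; bids=[-] asks=[#2:8@103]
After op 3 [order #3] limit_sell(price=104, qty=8): fills=none; bids=[-] asks=[#2:8@103 #3:8@104]
After op 4 cancel(order #2): fills=none; bids=[-] asks=[#3:8@104]
After op 5 [order #4] limit_sell(price=104, qty=2): fills=none; bids=[-] asks=[#3:8@104 #4:2@104]
After op 6 [order #5] limit_sell(price=105, qty=4): fills=none; bids=[-] asks=[#3:8@104 #4:2@104 #5:4@105]
After op 7 [order #6] limit_buy(price=103, qty=9): fills=none; bids=[#6:9@103] asks=[#3:8@104 #4:2@104 #5:4@105]
After op 8 [order #7] limit_sell(price=97, qty=9): fills=#6x#7:9@103; bids=[-] asks=[#3:8@104 #4:2@104 #5:4@105]
After op 9 [order #8] limit_sell(price=97, qty=7): fills=none; bids=[-] asks=[#8:7@97 #3:8@104 #4:2@104 #5:4@105]

Answer: BIDS (highest first):
  (empty)
ASKS (lowest first):
  #8: 7@97
  #3: 8@104
  #4: 2@104
  #5: 4@105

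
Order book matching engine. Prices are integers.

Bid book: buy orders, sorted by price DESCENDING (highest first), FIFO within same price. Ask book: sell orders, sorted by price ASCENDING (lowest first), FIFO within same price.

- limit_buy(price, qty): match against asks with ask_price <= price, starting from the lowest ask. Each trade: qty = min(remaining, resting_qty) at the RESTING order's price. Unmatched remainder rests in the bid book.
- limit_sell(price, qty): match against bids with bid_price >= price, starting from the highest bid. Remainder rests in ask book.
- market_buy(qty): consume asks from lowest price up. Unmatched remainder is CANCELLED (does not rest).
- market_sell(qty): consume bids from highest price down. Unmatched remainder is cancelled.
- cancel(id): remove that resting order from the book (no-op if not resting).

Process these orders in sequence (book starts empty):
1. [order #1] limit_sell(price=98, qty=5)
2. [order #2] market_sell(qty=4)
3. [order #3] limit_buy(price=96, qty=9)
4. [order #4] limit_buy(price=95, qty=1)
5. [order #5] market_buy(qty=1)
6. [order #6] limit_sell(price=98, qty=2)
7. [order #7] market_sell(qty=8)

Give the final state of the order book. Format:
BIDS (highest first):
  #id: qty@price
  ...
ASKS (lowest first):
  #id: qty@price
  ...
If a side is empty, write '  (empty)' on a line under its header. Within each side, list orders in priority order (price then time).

Answer: BIDS (highest first):
  #3: 1@96
  #4: 1@95
ASKS (lowest first):
  #1: 4@98
  #6: 2@98

Derivation:
After op 1 [order #1] limit_sell(price=98, qty=5): fills=none; bids=[-] asks=[#1:5@98]
After op 2 [order #2] market_sell(qty=4): fills=none; bids=[-] asks=[#1:5@98]
After op 3 [order #3] limit_buy(price=96, qty=9): fills=none; bids=[#3:9@96] asks=[#1:5@98]
After op 4 [order #4] limit_buy(price=95, qty=1): fills=none; bids=[#3:9@96 #4:1@95] asks=[#1:5@98]
After op 5 [order #5] market_buy(qty=1): fills=#5x#1:1@98; bids=[#3:9@96 #4:1@95] asks=[#1:4@98]
After op 6 [order #6] limit_sell(price=98, qty=2): fills=none; bids=[#3:9@96 #4:1@95] asks=[#1:4@98 #6:2@98]
After op 7 [order #7] market_sell(qty=8): fills=#3x#7:8@96; bids=[#3:1@96 #4:1@95] asks=[#1:4@98 #6:2@98]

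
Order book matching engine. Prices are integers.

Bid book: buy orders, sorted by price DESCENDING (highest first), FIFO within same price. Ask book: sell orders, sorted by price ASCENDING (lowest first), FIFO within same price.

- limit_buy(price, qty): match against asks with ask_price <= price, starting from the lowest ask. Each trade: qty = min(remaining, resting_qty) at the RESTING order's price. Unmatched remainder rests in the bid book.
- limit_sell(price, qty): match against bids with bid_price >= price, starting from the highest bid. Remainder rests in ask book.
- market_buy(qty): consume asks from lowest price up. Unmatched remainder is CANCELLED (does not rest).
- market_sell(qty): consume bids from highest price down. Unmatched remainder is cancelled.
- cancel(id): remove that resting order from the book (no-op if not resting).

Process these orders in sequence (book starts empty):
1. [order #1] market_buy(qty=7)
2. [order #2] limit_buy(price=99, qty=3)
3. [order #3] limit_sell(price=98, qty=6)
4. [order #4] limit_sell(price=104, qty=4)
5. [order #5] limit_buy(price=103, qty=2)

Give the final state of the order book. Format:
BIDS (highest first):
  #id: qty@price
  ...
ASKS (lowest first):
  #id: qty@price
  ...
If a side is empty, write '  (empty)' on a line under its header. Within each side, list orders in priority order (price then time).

After op 1 [order #1] market_buy(qty=7): fills=none; bids=[-] asks=[-]
After op 2 [order #2] limit_buy(price=99, qty=3): fills=none; bids=[#2:3@99] asks=[-]
After op 3 [order #3] limit_sell(price=98, qty=6): fills=#2x#3:3@99; bids=[-] asks=[#3:3@98]
After op 4 [order #4] limit_sell(price=104, qty=4): fills=none; bids=[-] asks=[#3:3@98 #4:4@104]
After op 5 [order #5] limit_buy(price=103, qty=2): fills=#5x#3:2@98; bids=[-] asks=[#3:1@98 #4:4@104]

Answer: BIDS (highest first):
  (empty)
ASKS (lowest first):
  #3: 1@98
  #4: 4@104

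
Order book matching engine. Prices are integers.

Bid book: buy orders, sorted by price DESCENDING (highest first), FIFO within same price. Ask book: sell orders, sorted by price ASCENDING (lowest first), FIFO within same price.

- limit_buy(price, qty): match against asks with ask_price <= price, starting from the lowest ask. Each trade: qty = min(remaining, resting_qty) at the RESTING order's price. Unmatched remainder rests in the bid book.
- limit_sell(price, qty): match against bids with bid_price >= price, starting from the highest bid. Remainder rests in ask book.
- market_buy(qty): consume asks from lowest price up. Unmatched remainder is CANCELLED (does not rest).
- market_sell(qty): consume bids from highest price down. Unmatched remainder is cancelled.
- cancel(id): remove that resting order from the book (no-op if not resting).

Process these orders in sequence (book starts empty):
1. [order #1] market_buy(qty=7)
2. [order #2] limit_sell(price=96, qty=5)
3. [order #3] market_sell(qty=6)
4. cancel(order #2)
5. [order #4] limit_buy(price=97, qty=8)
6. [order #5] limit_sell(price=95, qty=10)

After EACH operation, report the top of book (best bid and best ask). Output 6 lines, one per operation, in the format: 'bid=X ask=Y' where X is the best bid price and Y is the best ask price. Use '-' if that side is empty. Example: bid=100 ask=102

After op 1 [order #1] market_buy(qty=7): fills=none; bids=[-] asks=[-]
After op 2 [order #2] limit_sell(price=96, qty=5): fills=none; bids=[-] asks=[#2:5@96]
After op 3 [order #3] market_sell(qty=6): fills=none; bids=[-] asks=[#2:5@96]
After op 4 cancel(order #2): fills=none; bids=[-] asks=[-]
After op 5 [order #4] limit_buy(price=97, qty=8): fills=none; bids=[#4:8@97] asks=[-]
After op 6 [order #5] limit_sell(price=95, qty=10): fills=#4x#5:8@97; bids=[-] asks=[#5:2@95]

Answer: bid=- ask=-
bid=- ask=96
bid=- ask=96
bid=- ask=-
bid=97 ask=-
bid=- ask=95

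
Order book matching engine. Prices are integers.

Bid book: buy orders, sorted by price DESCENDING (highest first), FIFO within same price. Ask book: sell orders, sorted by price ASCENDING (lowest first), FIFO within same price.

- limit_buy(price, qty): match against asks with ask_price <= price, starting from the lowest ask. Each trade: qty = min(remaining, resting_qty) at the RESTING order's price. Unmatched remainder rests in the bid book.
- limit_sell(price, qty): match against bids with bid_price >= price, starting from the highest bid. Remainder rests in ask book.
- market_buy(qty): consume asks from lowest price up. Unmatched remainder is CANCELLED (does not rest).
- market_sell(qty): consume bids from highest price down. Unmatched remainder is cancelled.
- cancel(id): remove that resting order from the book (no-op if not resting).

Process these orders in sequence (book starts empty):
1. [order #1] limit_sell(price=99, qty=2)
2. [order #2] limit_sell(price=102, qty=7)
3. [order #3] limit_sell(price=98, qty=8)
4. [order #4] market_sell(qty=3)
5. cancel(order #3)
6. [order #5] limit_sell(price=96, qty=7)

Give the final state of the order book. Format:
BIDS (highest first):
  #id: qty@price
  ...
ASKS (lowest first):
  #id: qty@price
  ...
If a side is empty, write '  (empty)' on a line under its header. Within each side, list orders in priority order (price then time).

After op 1 [order #1] limit_sell(price=99, qty=2): fills=none; bids=[-] asks=[#1:2@99]
After op 2 [order #2] limit_sell(price=102, qty=7): fills=none; bids=[-] asks=[#1:2@99 #2:7@102]
After op 3 [order #3] limit_sell(price=98, qty=8): fills=none; bids=[-] asks=[#3:8@98 #1:2@99 #2:7@102]
After op 4 [order #4] market_sell(qty=3): fills=none; bids=[-] asks=[#3:8@98 #1:2@99 #2:7@102]
After op 5 cancel(order #3): fills=none; bids=[-] asks=[#1:2@99 #2:7@102]
After op 6 [order #5] limit_sell(price=96, qty=7): fills=none; bids=[-] asks=[#5:7@96 #1:2@99 #2:7@102]

Answer: BIDS (highest first):
  (empty)
ASKS (lowest first):
  #5: 7@96
  #1: 2@99
  #2: 7@102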